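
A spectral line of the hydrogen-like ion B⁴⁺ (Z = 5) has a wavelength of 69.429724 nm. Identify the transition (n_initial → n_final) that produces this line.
n = 10 → n = 4

First, find the photon energy from the wavelength (hc = 1239.84 eV·nm):
E = hc/λ = 1239.84 eV·nm / 69.429724 nm = 17.857481 eV

The energy levels of B⁴⁺ satisfy E_n = -13.6057 × 5² / n² eV, so an emission n_i → n_f releases
ΔE = 13.6057 × 5² × (1/n_f² − 1/n_i²) eV.

Setting ΔE equal to the photon energy:
1/n_f² − 1/n_i² = 17.857481 / (13.6057 × 5²) = 0.052499999

Since 1/n_i² must be positive, we need 1/n_f² > 0.052499999, i.e. n_f ≤ 4. For each allowed n_f, solve n_i = (1/n_f² − 0.052499999)^(−1/2) and check whether it is a whole number:
  n_f = 1: 1/n_i² = 1.000000000 − 0.052499999 = 0.947500001 → n_i = 1.027  (not an integer) ✗
  n_f = 2: 1/n_i² = 0.250000000 − 0.052499999 = 0.197500001 → n_i = 2.250  (not an integer) ✗
  n_f = 3: 1/n_i² = 0.111111111 − 0.052499999 = 0.058611112 → n_i = 4.131  (not an integer) ✗
  n_f = 4: 1/n_i² = 0.062500000 − 0.052499999 = 0.010000001 → n_i = 10.000  → integer, n_i = 10 ✓

Only n_f = 4 gives an integer upper level, n_i = 10.

The transition is from n = 10 to n = 4 (emission).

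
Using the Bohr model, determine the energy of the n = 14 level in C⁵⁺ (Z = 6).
-2.50 eV

For hydrogen-like ions, the energy levels scale with Z²:
E_n = -13.6057 Z² / n² eV

For C⁵⁺ (Z = 6) at n = 14:
E_14 = -13.6057 × 6² / 14²
E_14 = -13.6057 × 36 / 196
E_14 = -489.8052 / 196
E_14 = -2.50 eV

The energy is 36 times more negative than hydrogen at the same n due to the stronger nuclear charge.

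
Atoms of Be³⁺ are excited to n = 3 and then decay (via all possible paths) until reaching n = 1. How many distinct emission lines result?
3

The electron can occupy levels n = 1, 2, ..., 3 during de-excitation — that is m = 3 - 1 + 1 = 3 distinct levels.

The number of distinct spectral lines equals the number of ways to choose 2 of these m levels (each pair gives one possible emission transition):

Number of lines = m(m-1)/2 = 3×2/2 = 3

These correspond to all possible transitions between the 3 levels:
3 → 2, 3 → 1, 2 → 1

Each transition produces a photon with a unique energy (and thus wavelength). This count does not depend on Z.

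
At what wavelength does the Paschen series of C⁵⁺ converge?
22.7816 nm

The series limit corresponds to the transition from n = ∞ to n = 3.
This is the highest energy (shortest wavelength) transition in the Paschen series.

E_∞ = 0 eV
E_3 = -13.6057 × 6² / 3² = -54.422800 eV

Energy at series limit:
ΔE = E_∞ - E_3 = 0 - (-54.422800) = 54.422800 eV
λ = hc/E = 1239.84 eV·nm / 54.422800 eV = 22.7816 nm

This energy equals the ionization energy from the n = 3 state of C⁵⁺.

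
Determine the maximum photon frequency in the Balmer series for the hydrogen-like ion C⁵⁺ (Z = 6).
2.96086e+16 Hz

The series limit corresponds to the transition from n = ∞ to n = 2.
This is the highest energy (shortest wavelength) transition in the Balmer series.

E_∞ = 0 eV
E_2 = -13.6057 × 6² / 2² = -122.451300 eV

Energy at series limit:
ΔE = E_∞ - E_2 = 0 - (-122.451300) = 122.451300 eV
E = 122.451300 eV × (1.602177 × 10⁻¹⁹ J/eV) = 1.9618866e-17 J
f = E/h = 1.9618866e-17 J / (6.62607 × 10⁻³⁴ J·s) = 2.96086e+16 Hz

This energy equals the ionization energy from the n = 2 state of C⁵⁺.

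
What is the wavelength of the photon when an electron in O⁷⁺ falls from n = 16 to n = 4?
24.3004 nm

First, find the transition energy using E_n = -13.6057 Z² / n² eV:
E_16 = -13.6057 × 8² / 16² = -3.401425 eV
E_4 = -13.6057 × 8² / 4² = -54.422800 eV

Photon energy: |ΔE| = |E_4 - E_16| = 51.021375 eV

Convert to wavelength using E = hc/λ with hc = 1239.84 eV·nm:
λ = hc/E = 1239.84 eV·nm / 51.021375 eV
λ = 24.3004 nm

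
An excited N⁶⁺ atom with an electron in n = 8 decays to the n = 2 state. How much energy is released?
156.252961 eV

The energy levels are E_n = -13.6057 Z² eV / n².

Energy at n = 8: E_8 = -13.6057 × 7² / 8² = -10.416864063 eV
Energy at n = 2: E_2 = -13.6057 × 7² / 2² = -166.669825000 eV

For emission (electron falling to lower state), the photon energy is:
E_photon = E_8 - E_2 = |-10.416864063 - (-166.669825000)|
E_photon = 156.252961 eV

This energy is carried away by the emitted photon.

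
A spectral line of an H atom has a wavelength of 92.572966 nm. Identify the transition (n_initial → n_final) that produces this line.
n = 8 → n = 1

First, find the photon energy from the wavelength (hc = 1239.84 eV·nm):
E = hc/λ = 1239.84 eV·nm / 92.572966 nm = 13.393111 eV

The energy levels of hydrogen satisfy E_n = -13.6057 / n² eV, so an emission n_i → n_f releases
ΔE = 13.6057 × (1/n_f² − 1/n_i²) eV.

Setting ΔE equal to the photon energy:
1/n_f² − 1/n_i² = 13.393111 / 13.6057 = 0.98437500

Since 1/n_i² must be positive, we need 1/n_f² > 0.98437500, i.e. n_f ≤ 1. For each allowed n_f, solve n_i = (1/n_f² − 0.98437500)^(−1/2) and check whether it is a whole number:
  n_f = 1: 1/n_i² = 1.00000000 − 0.98437500 = 0.01562500 → n_i = 8.000  → integer, n_i = 8 ✓

Only n_f = 1 gives an integer upper level, n_i = 8.

The transition is from n = 8 to n = 1 (emission).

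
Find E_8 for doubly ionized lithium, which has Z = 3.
-1.9133 eV

For hydrogen-like ions, the energy levels scale with Z²:
E_n = -13.6057 Z² / n² eV

For Li²⁺ (Z = 3) at n = 8:
E_8 = -13.6057 × 3² / 8²
E_8 = -13.6057 × 9 / 64
E_8 = -122.4513 / 64
E_8 = -1.9133 eV

The energy is 9 times more negative than hydrogen at the same n due to the stronger nuclear charge.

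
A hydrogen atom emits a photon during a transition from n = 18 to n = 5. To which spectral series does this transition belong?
Pfund series

The spectral series in hydrogen are named based on the final (lower) energy level:
- Lyman series: n_final = 1 (ultraviolet)
- Balmer series: n_final = 2 (visible/near-UV)
- Paschen series: n_final = 3 (infrared)
- Brackett series: n_final = 4 (infrared)
- Pfund series: n_final = 5 (far infrared)

Since this transition ends at n = 5, it belongs to the Pfund series.

For reference, this 18 → 5 line has photon energy
ΔE = 13.6057 eV × (1/5² - 1/18²) = 0.50223510 eV,
corresponding to wavelength λ = hc/ΔE = 1239.84 eV·nm / 0.50223510 eV = 2468.64 nm in the far infrared region.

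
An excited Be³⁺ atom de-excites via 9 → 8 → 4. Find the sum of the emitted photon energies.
10.918154 eV

The energy levels of Be³⁺ are E_n = -13.6057 × 4² / n² eV.

First transition (9 → 8):
ΔE₁ = |E_8 - E_9|
ΔE₁ = |-3.401425000000 - (-2.687545679012)| = 0.713879321 eV

Second transition (8 → 4):
ΔE₂ = |E_4 - E_8|
ΔE₂ = |-13.605700000000 - (-3.401425000000)| = 10.204275000 eV

Total energy released:
E_total = ΔE₁ + ΔE₂ = 0.713879321 + 10.204275000 = 10.918154 eV

Note: This equals the direct transition 9 → 4: 10.918154 eV ✓
Energy is conserved regardless of the path taken.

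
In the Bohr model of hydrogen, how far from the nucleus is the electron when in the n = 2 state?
0.2117 nm (or 2.1167 Å)

The Bohr radius formula is:
r_n = n² a₀ / Z

where a₀ = 0.0529177 nm is the Bohr radius.

For H (Z = 1) at n = 2:
r_2 = 2² × 0.0529177 nm / 1
r_2 = 4 × 0.0529177 nm / 1
r_2 = 0.21167 nm / 1
r_2 = 0.2117 nm

The electron orbits at approximately 0.2117 nm from the nucleus.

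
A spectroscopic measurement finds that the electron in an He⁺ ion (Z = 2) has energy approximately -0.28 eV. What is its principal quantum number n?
n = 14

The exact energy levels follow E_n = -13.6057 Z² / n² eV with Z = 2.

The measured value (-0.28 eV) is reported to only 2 significant figures, so we must test candidate n values and see which one matches to that precision.

Candidate energies:
  n = 12:  E = -13.6057 × 2² / 12² = -0.377936 eV
  n = 13:  E = -13.6057 × 2² / 13² = -0.322028 eV
  n = 14:  E = -13.6057 × 2² / 14² = -0.277667 eV  ← matches
  n = 15:  E = -13.6057 × 2² / 15² = -0.241879 eV
  n = 16:  E = -13.6057 × 2² / 16² = -0.212589 eV

Checking against the measurement of -0.28 eV (2 sig figs), only n = 14 agrees:
E_14 = -0.277667 eV, which rounds to -0.28 eV ✓

Therefore n = 14.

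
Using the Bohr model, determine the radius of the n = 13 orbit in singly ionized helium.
4.471547 nm (or 44.715474 Å)

The Bohr radius formula is:
r_n = n² a₀ / Z

where a₀ = 0.052917721 nm is the Bohr radius.

For He⁺ (Z = 2) at n = 13:
r_13 = 13² × 0.052917721 nm / 2
r_13 = 169 × 0.052917721 nm / 2
r_13 = 8.9430948 nm / 2
r_13 = 4.471547 nm

The electron orbits at approximately 4.471547 nm from the nucleus.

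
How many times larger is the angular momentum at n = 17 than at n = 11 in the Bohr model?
1.5455

In the Bohr model, L_n = nℏ, so the ratio is purely the ratio of quantum numbers:

L_17/L_11 = 17ℏ / 11ℏ = 17/11 = 1.5455

The angular momentum scales linearly with n.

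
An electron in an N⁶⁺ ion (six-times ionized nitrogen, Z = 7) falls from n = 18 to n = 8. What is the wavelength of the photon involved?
148.3202 nm

First, find the transition energy using E_n = -13.6057 Z² / n² eV:
E_18 = -13.6057 × 7² / 18² = -2.05765216 eV
E_8 = -13.6057 × 7² / 8² = -10.41686406 eV

Photon energy: |ΔE| = |E_8 - E_18| = 8.35921190 eV

Convert to wavelength using E = hc/λ with hc = 1239.84 eV·nm:
λ = hc/E = 1239.84 eV·nm / 8.35921190 eV
λ = 148.3202 nm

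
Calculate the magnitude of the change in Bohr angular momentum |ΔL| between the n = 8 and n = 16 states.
8.44e-34 J·s (or 8ℏ)

In the Bohr model, L_n = nℏ where ℏ = 1.0546e-34 J·s.

L_16 = 16ℏ = 1.6874e-33 J·s
L_8 = 8ℏ = 8.4368e-34 J·s

ΔL = L_16 - L_8 = (16 - 8)ℏ = 8ℏ
ΔL = 8 × 1.0546e-34 J·s = 8.44e-34 J·s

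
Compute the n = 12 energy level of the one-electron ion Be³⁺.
-1.51174 eV

For hydrogen-like ions, the energy levels scale with Z²:
E_n = -13.6057 Z² / n² eV

For Be³⁺ (Z = 4) at n = 12:
E_12 = -13.6057 × 4² / 12²
E_12 = -13.6057 × 16 / 144
E_12 = -217.6912 / 144
E_12 = -1.51174 eV

The energy is 16 times more negative than hydrogen at the same n due to the stronger nuclear charge.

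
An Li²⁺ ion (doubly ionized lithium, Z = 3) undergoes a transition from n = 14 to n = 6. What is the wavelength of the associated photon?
446.519914 nm

First, find the transition energy using E_n = -13.6057 Z² / n² eV:
E_14 = -13.6057 × 3² / 14² = -0.6247515306 eV
E_6 = -13.6057 × 3² / 6² = -3.4014250000 eV

Photon energy: |ΔE| = |E_6 - E_14| = 2.7766734694 eV

Convert to wavelength using E = hc/λ with hc = 1239.84 eV·nm:
λ = hc/E = 1239.84 eV·nm / 2.7766734694 eV
λ = 446.519914 nm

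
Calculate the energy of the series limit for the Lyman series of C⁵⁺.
489.805 eV

The series limit corresponds to the transition from n = ∞ to n = 1.
This is the highest energy (shortest wavelength) transition in the Lyman series.

E_∞ = 0 eV
E_1 = -13.6057 × 6² / 1² = -489.805 eV

Energy at series limit:
ΔE = E_∞ - E_1 = 0 - (-489.805) = 489.805 eV

This energy equals the ionization energy from the n = 1 state of C⁵⁺.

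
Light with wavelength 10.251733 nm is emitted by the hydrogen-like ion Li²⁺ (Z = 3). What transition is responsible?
n = 9 → n = 1

First, find the photon energy from the wavelength (hc = 1239.84 eV·nm):
E = hc/λ = 1239.84 eV·nm / 10.251733 nm = 120.93955 eV

The energy levels of Li²⁺ satisfy E_n = -13.6057 × 3² / n² eV, so an emission n_i → n_f releases
ΔE = 13.6057 × 3² × (1/n_f² − 1/n_i²) eV.

Setting ΔE equal to the photon energy:
1/n_f² − 1/n_i² = 120.93955 / (13.6057 × 3²) = 0.98765428

Since 1/n_i² must be positive, we need 1/n_f² > 0.98765428, i.e. n_f ≤ 1. For each allowed n_f, solve n_i = (1/n_f² − 0.98765428)^(−1/2) and check whether it is a whole number:
  n_f = 1: 1/n_i² = 1.00000000 − 0.98765428 = 0.01234572 → n_i = 9.000  → integer, n_i = 9 ✓

Only n_f = 1 gives an integer upper level, n_i = 9.

The transition is from n = 9 to n = 1 (emission).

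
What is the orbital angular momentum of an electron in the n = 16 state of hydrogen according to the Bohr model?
1.6873e-33 J·s (or 16ℏ)

In the Bohr model, angular momentum is quantized:
L = nℏ

where ℏ = h/(2π) = 1.054572e-34 J·s

For n = 16:
L = 16 × 1.054572e-34 J·s
L = 1.6873e-33 J·s

This can also be written as L = 16ℏ.
The angular momentum is an integer multiple of the reduced Planck constant.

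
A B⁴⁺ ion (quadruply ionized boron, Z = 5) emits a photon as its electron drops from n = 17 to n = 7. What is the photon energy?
5.76 eV

The energy levels are E_n = -13.6057 Z² eV / n².

Energy at n = 17: E_17 = -13.6057 × 5² / 17² = -1.17696 eV
Energy at n = 7: E_7 = -13.6057 × 5² / 7² = -6.94168 eV

For emission (electron falling to lower state), the photon energy is:
E_photon = E_17 - E_7 = |-1.17696 - (-6.94168)|
E_photon = 5.76 eV

This energy is carried away by the emitted photon.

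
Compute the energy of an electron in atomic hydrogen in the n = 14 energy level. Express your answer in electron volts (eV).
-0.06942 eV

The energy levels of a hydrogen-like atom are given by:
E_n = -13.6057 eV / n²

For n = 14:
E_14 = -13.6057 eV / 14²
E_14 = -13.6057 eV / 196
E_14 = -0.06942 eV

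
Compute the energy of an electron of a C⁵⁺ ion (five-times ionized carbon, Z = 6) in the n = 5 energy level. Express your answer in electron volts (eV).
-19.59 eV

The energy levels of a hydrogen-like atom are given by:
E_n = -13.6057 Z² / n² eV  (with Z = 6 for C⁵⁺)

For n = 5:
E_5 = -13.6057 × 6² / 5²
E_5 = -13.6057 × 36 / 25
E_5 = -19.59 eV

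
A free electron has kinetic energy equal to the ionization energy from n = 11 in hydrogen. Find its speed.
1.99e+05 m/s (or 0.06634% of c)

The binding energy at n = 11 for hydrogen is:
E_11 = -13.6057/11² = -0.1124438 eV
|E_11| = 0.1124438 eV

Convert to Joules:
KE = 0.1124438 eV × (1.602177 × 10⁻¹⁹ J/eV) = 1.8015e-20 J

Using KE = ½mv²:
v = √(2·KE/m_e)
v = √(2 × 1.8015e-20 J / 9.10938 × 10⁻³¹ kg)
v = 1.99e+05 m/s

This is approximately 0.06634% the speed of light.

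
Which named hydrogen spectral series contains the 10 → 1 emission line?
Lyman series

The spectral series in hydrogen are named based on the final (lower) energy level:
- Lyman series: n_final = 1 (ultraviolet)
- Balmer series: n_final = 2 (visible/near-UV)
- Paschen series: n_final = 3 (infrared)
- Brackett series: n_final = 4 (infrared)
- Pfund series: n_final = 5 (far infrared)

Since this transition ends at n = 1, it belongs to the Lyman series.

For reference, this 10 → 1 line has photon energy
ΔE = 13.6057 eV × (1/1² - 1/10²) = 13.4696 eV,
corresponding to wavelength λ = hc/ΔE = 1239.84 eV·nm / 13.4696 eV = 92.05 nm in the ultraviolet region.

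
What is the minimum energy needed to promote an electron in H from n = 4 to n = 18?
0.808 eV

The energy levels of a hydrogen-like atom are E_n = -13.6057 eV / n².

Energy at n = 4: E_4 = -13.6057 / 4² = -0.850356 eV
Energy at n = 18: E_18 = -13.6057 / 18² = -0.041993 eV

The excitation energy is the difference:
ΔE = E_18 - E_4
ΔE = -0.041993 - (-0.850356)
ΔE = 0.808 eV

Since this is positive, energy must be absorbed (photon absorption).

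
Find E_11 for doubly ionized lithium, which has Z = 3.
-1.01 eV

For hydrogen-like ions, the energy levels scale with Z²:
E_n = -13.6057 Z² / n² eV

For Li²⁺ (Z = 3) at n = 11:
E_11 = -13.6057 × 3² / 11²
E_11 = -13.6057 × 9 / 121
E_11 = -122.4513 / 121
E_11 = -1.01 eV

The energy is 9 times more negative than hydrogen at the same n due to the stronger nuclear charge.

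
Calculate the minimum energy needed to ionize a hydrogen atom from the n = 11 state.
0.112444 eV

The ionization energy is the energy needed to remove the electron completely (n → ∞).

For hydrogen, E_n = -13.6057 eV / n².

At n = 11: E_11 = -13.6057 / 11² = -0.112443802 eV
At n = ∞: E_∞ = 0 eV

Ionization energy = E_∞ - E_11 = 0 - (-0.112443802) = 0.112443802 eV
Ionization energy ≈ 0.112444 eV

This is also called the binding energy of the electron in state n = 11.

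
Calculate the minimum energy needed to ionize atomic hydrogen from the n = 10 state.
0.14 eV

The ionization energy is the energy needed to remove the electron completely (n → ∞).

For hydrogen, E_n = -13.6057 eV / n².

At n = 10: E_10 = -13.6057 / 10² = -0.13606 eV
At n = ∞: E_∞ = 0 eV

Ionization energy = E_∞ - E_10 = 0 - (-0.13606) = 0.13606 eV
Ionization energy ≈ 0.14 eV

This is also called the binding energy of the electron in state n = 10.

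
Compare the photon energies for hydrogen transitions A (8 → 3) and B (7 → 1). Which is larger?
7 → 1

Calculate the energy for each transition:

Transition 8 → 3:
ΔE₁ = |E_3 - E_8| = |-13.6057/3² - (-13.6057/8²)|
ΔE₁ = |-1.511744444444 - (-0.212589062500)| = 1.299155382 eV

Transition 7 → 1:
ΔE₂ = |E_1 - E_7| = |-13.6057/1² - (-13.6057/7²)|
ΔE₂ = |-13.605700000000 - (-0.277667346939)| = 13.328032653 eV

Since 13.328032653 eV > 1.299155382 eV, the transition 7 → 1 emits the more energetic photon.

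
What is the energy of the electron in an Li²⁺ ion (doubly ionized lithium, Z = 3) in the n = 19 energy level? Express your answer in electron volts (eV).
-0.34 eV

The energy levels of a hydrogen-like atom are given by:
E_n = -13.6057 Z² / n² eV  (with Z = 3 for Li²⁺)

For n = 19:
E_19 = -13.6057 × 3² / 19²
E_19 = -13.6057 × 9 / 361
E_19 = -0.34 eV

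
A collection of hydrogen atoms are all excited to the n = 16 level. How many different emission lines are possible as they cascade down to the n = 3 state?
91

The electron can occupy levels n = 3, 4, ..., 16 during de-excitation — that is m = 16 - 3 + 1 = 14 distinct levels.

The number of distinct spectral lines equals the number of ways to choose 2 of these m levels (each pair gives one possible emission transition):

Number of lines = m(m-1)/2 = 14×13/2 = 91

These correspond to all possible transitions between the 14 levels:
16 → 15, 16 → 14, 16 → 13, 16 → 12, 16 → 11, 16 → 10, 16 → 9, 16 → 8...

Each transition produces a photon with a unique energy (and thus wavelength). This count does not depend on Z.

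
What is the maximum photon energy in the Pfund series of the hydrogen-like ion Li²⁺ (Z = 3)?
4.898052 eV

The series limit corresponds to the transition from n = ∞ to n = 5.
This is the highest energy (shortest wavelength) transition in the Pfund series.

E_∞ = 0 eV
E_5 = -13.6057 × 3² / 5² = -4.898052 eV

Energy at series limit:
ΔE = E_∞ - E_5 = 0 - (-4.898052) = 4.898052 eV

This energy equals the ionization energy from the n = 5 state of Li²⁺.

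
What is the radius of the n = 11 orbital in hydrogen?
6.4030 nm (or 64.0304 Å)

The Bohr radius formula is:
r_n = n² a₀ / Z

where a₀ = 0.0529177 nm is the Bohr radius.

For H (Z = 1) at n = 11:
r_11 = 11² × 0.0529177 nm / 1
r_11 = 121 × 0.0529177 nm / 1
r_11 = 6.40304 nm / 1
r_11 = 6.4030 nm

The electron orbits at approximately 6.4030 nm from the nucleus.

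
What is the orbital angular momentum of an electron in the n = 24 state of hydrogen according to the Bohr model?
2.5310e-33 J·s (or 24ℏ)

In the Bohr model, angular momentum is quantized:
L = nℏ

where ℏ = h/(2π) = 1.054572e-34 J·s

For n = 24:
L = 24 × 1.054572e-34 J·s
L = 2.5310e-33 J·s

This can also be written as L = 24ℏ.
The angular momentum is an integer multiple of the reduced Planck constant.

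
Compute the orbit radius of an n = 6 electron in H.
1.90504 nm (or 19.05038 Å)

The Bohr radius formula is:
r_n = n² a₀ / Z

where a₀ = 0.05291772 nm is the Bohr radius.

For H (Z = 1) at n = 6:
r_6 = 6² × 0.05291772 nm / 1
r_6 = 36 × 0.05291772 nm / 1
r_6 = 1.905038 nm / 1
r_6 = 1.90504 nm

The electron orbits at approximately 1.90504 nm from the nucleus.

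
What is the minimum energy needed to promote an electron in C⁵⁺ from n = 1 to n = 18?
488.2935 eV

The energy levels of a hydrogen-like atom are E_n = -13.6057 Z² eV / n².

Energy at n = 1: E_1 = -13.6057 × 6² / 1² = -489.8052000 eV
Energy at n = 18: E_18 = -13.6057 × 6² / 18² = -1.5117444 eV

The excitation energy is the difference:
ΔE = E_18 - E_1
ΔE = -1.5117444 - (-489.8052000)
ΔE = 488.2935 eV

Since this is positive, energy must be absorbed (photon absorption).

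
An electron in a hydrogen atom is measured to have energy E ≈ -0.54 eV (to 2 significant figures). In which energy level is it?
n = 5

The exact energy levels follow E_n = -13.6057 eV / n².

The measured value (-0.54 eV) is reported to only 2 significant figures, so we must test candidate n values and see which one matches to that precision.

Candidate energies:
  n = 3:  E = -13.6057/3² = -1.51174 eV
  n = 4:  E = -13.6057/4² = -0.85036 eV
  n = 5:  E = -13.6057/5² = -0.54423 eV  ← matches
  n = 6:  E = -13.6057/6² = -0.37794 eV
  n = 7:  E = -13.6057/7² = -0.27767 eV

Checking against the measurement of -0.54 eV (2 sig figs), only n = 5 agrees:
E_5 = -0.54423 eV, which rounds to -0.54 eV ✓

Therefore n = 5.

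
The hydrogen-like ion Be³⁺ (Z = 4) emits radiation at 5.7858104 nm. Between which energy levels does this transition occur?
n = 8 → n = 1

First, find the photon energy from the wavelength (hc = 1239.84 eV·nm):
E = hc/λ = 1239.84 eV·nm / 5.7858104 nm = 214.28977 eV

The energy levels of Be³⁺ satisfy E_n = -13.6057 × 4² / n² eV, so an emission n_i → n_f releases
ΔE = 13.6057 × 4² × (1/n_f² − 1/n_i²) eV.

Setting ΔE equal to the photon energy:
1/n_f² − 1/n_i² = 214.28977 / (13.6057 × 4²) = 0.98437498

Since 1/n_i² must be positive, we need 1/n_f² > 0.98437498, i.e. n_f ≤ 1. For each allowed n_f, solve n_i = (1/n_f² − 0.98437498)^(−1/2) and check whether it is a whole number:
  n_f = 1: 1/n_i² = 1.00000000 − 0.98437498 = 0.01562502 → n_i = 8.000  → integer, n_i = 8 ✓

Only n_f = 1 gives an integer upper level, n_i = 8.

The transition is from n = 8 to n = 1 (emission).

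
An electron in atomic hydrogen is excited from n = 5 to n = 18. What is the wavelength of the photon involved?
2468.64 nm

First, find the transition energy using E_n = -13.6057 / n² eV:
E_5 = -13.6057 / 5² = -0.54422800 eV
E_18 = -13.6057 / 18² = -0.04199290 eV

Photon energy: |ΔE| = |E_18 - E_5| = 0.50223510 eV

Convert to wavelength using E = hc/λ with hc = 1239.84 eV·nm:
λ = hc/E = 1239.84 eV·nm / 0.50223510 eV
λ = 2468.64 nm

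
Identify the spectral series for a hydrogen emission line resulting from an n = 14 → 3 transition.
Paschen series

The spectral series in hydrogen are named based on the final (lower) energy level:
- Lyman series: n_final = 1 (ultraviolet)
- Balmer series: n_final = 2 (visible/near-UV)
- Paschen series: n_final = 3 (infrared)
- Brackett series: n_final = 4 (infrared)
- Pfund series: n_final = 5 (far infrared)

Since this transition ends at n = 3, it belongs to the Paschen series.

For reference, this 14 → 3 line has photon energy
ΔE = 13.6057 eV × (1/3² - 1/14²) = 1.44232761 eV,
corresponding to wavelength λ = hc/ΔE = 1239.84 eV·nm / 1.44232761 eV = 859.6105 nm in the infrared region.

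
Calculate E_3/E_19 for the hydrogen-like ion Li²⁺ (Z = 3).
40.1111

Using E_n = -13.6057 Z² / n² eV with Z = 3:

E_3 = -13.6057 × 3² / 3² = -122.4513 / 9 = -13.6057000000 eV
E_19 = -13.6057 × 3² / 19² = -122.4513 / 361 = -0.3392002770 eV

The ratio is:
E_3/E_19 = (-13.6057000000) / (-0.3392002770)
E_3/E_19 = (-122.4513/9) / (-122.4513/361)
E_3/E_19 = 361/9
E_3/E_19 = 40.1111
(Note: the Z² factors cancel in the ratio.)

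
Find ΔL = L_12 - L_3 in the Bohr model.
9.49115e-34 J·s (or 9ℏ)

In the Bohr model, L_n = nℏ where ℏ = 1.0545718e-34 J·s.

L_12 = 12ℏ = 1.2654862e-33 J·s
L_3 = 3ℏ = 3.1637154e-34 J·s

ΔL = L_12 - L_3 = (12 - 3)ℏ = 9ℏ
ΔL = 9 × 1.0545718e-34 J·s = 9.49115e-34 J·s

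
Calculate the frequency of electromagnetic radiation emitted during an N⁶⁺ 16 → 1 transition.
1.60573e+17 Hz

First, find the transition energy:
E_16 = -13.6057 × 7² / 16² = -2.60421602 eV
E_1 = -13.6057 × 7² / 1² = -666.67930000 eV
|ΔE| = |E_1 - E_16| = 664.07508398 eV

Convert to Joules: E = 664.07508398 eV × (1.602177 × 10⁻¹⁹ J/eV) = 1.0639658e-16 J

Using E = hf:
f = E/h = 1.0639658e-16 J / (6.62607 × 10⁻³⁴ J·s)
f = 1.60573e+17 Hz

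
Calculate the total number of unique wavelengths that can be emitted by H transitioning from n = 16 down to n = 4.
78

The electron can occupy levels n = 4, 5, ..., 16 during de-excitation — that is m = 16 - 4 + 1 = 13 distinct levels.

The number of distinct spectral lines equals the number of ways to choose 2 of these m levels (each pair gives one possible emission transition):

Number of lines = m(m-1)/2 = 13×12/2 = 78

These correspond to all possible transitions between the 13 levels:
16 → 15, 16 → 14, 16 → 13, 16 → 12, 16 → 11, 16 → 10, 16 → 9, 16 → 8...

Each transition produces a photon with a unique energy (and thus wavelength). This count does not depend on Z.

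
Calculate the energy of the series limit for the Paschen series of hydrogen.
1.511744 eV

The series limit corresponds to the transition from n = ∞ to n = 3.
This is the highest energy (shortest wavelength) transition in the Paschen series.

E_∞ = 0 eV
E_3 = -13.6057 / 3² = -1.511744 eV

Energy at series limit:
ΔE = E_∞ - E_3 = 0 - (-1.511744) = 1.511744 eV

This energy equals the ionization energy from the n = 3 state of hydrogen.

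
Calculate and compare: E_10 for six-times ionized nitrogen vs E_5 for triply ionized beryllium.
Be³⁺ at n = 5 (E = -8.707648 eV)

Using E_n = -13.6057 Z² / n² eV:

N⁶⁺ (Z = 7) at n = 10:
E = -13.6057 × 7² / 10² = -13.6057 × 49 / 100 = -6.666793000 eV

Be³⁺ (Z = 4) at n = 5:
E = -13.6057 × 4² / 5² = -13.6057 × 16 / 25 = -8.707648000 eV

Since -8.707648000 eV < -6.666793000 eV,
Be³⁺ at n = 5 is more tightly bound (requires more energy to ionize).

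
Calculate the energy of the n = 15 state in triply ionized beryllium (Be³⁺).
-0.96752 eV

For hydrogen-like ions, the energy levels scale with Z²:
E_n = -13.6057 Z² / n² eV

For Be³⁺ (Z = 4) at n = 15:
E_15 = -13.6057 × 4² / 15²
E_15 = -13.6057 × 16 / 225
E_15 = -217.6912 / 225
E_15 = -0.96752 eV

The energy is 16 times more negative than hydrogen at the same n due to the stronger nuclear charge.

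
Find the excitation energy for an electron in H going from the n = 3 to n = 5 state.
0.967516 eV

The energy levels of a hydrogen-like atom are E_n = -13.6057 eV / n².

Energy at n = 3: E_3 = -13.6057 / 3² = -1.511744444 eV
Energy at n = 5: E_5 = -13.6057 / 5² = -0.544228000 eV

The excitation energy is the difference:
ΔE = E_5 - E_3
ΔE = -0.544228000 - (-1.511744444)
ΔE = 0.967516 eV

Since this is positive, energy must be absorbed (photon absorption).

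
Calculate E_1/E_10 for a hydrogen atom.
100.0000

Using E_n = -13.6057 Z² / n² eV with Z = 1:

E_1 = -13.6057 / 1² = -13.6057 / 1 = -13.6057000000 eV
E_10 = -13.6057 / 10² = -13.6057 / 100 = -0.1360570000 eV

The ratio is:
E_1/E_10 = (-13.6057000000) / (-0.1360570000)
E_1/E_10 = (-13.6057/1) / (-13.6057/100)
E_1/E_10 = 100/1
E_1/E_10 = 100.0000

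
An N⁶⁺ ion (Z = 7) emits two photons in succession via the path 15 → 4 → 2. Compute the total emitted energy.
163.70681 eV

The energy levels of N⁶⁺ are E_n = -13.6057 × 7² / n² eV.

First transition (15 → 4):
ΔE₁ = |E_4 - E_15|
ΔE₁ = |-41.66745625000 - (-2.96301911111)| = 38.70443714 eV

Second transition (4 → 2):
ΔE₂ = |E_2 - E_4|
ΔE₂ = |-166.66982500000 - (-41.66745625000)| = 125.00236875 eV

Total energy released:
E_total = ΔE₁ + ΔE₂ = 38.70443714 + 125.00236875 = 163.70681 eV

Note: This equals the direct transition 15 → 2: 163.70681 eV ✓
Energy is conserved regardless of the path taken.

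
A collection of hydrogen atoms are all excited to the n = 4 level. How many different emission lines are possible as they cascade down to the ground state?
6

The electron can occupy levels n = 1, 2, ..., 4 during de-excitation — that is m = 4 - 1 + 1 = 4 distinct levels.

The number of distinct spectral lines equals the number of ways to choose 2 of these m levels (each pair gives one possible emission transition):

Number of lines = m(m-1)/2 = 4×3/2 = 6

These correspond to all possible transitions between the 4 levels:
4 → 3, 4 → 2, 4 → 1, 3 → 2, 3 → 1, 2 → 1

Each transition produces a photon with a unique energy (and thus wavelength). This count does not depend on Z.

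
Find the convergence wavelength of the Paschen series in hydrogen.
820.13862 nm

The series limit corresponds to the transition from n = ∞ to n = 3.
This is the highest energy (shortest wavelength) transition in the Paschen series.

E_∞ = 0 eV
E_3 = -13.6057 / 3² = -1.511744444 eV

Energy at series limit:
ΔE = E_∞ - E_3 = 0 - (-1.511744444) = 1.511744444 eV
λ = hc/E = 1239.84 eV·nm / 1.511744444 eV = 820.13862 nm

This energy equals the ionization energy from the n = 3 state of hydrogen.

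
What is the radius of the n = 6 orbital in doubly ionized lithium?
0.63501 nm (or 6.35013 Å)

The Bohr radius formula is:
r_n = n² a₀ / Z

where a₀ = 0.05291772 nm is the Bohr radius.

For Li²⁺ (Z = 3) at n = 6:
r_6 = 6² × 0.05291772 nm / 3
r_6 = 36 × 0.05291772 nm / 3
r_6 = 1.905038 nm / 3
r_6 = 0.63501 nm

The electron orbits at approximately 0.63501 nm from the nucleus.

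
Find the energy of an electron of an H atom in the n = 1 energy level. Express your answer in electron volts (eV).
-13.606 eV

The energy levels of a hydrogen-like atom are given by:
E_n = -13.6057 eV / n²

For n = 1:
E_1 = -13.6057 eV / 1²
E_1 = -13.6057 eV / 1
E_1 = -13.606 eV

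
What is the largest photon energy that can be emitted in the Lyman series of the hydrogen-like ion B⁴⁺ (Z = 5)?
340.14250 eV

The series limit corresponds to the transition from n = ∞ to n = 1.
This is the highest energy (shortest wavelength) transition in the Lyman series.

E_∞ = 0 eV
E_1 = -13.6057 × 5² / 1² = -340.14250 eV

Energy at series limit:
ΔE = E_∞ - E_1 = 0 - (-340.14250) = 340.14250 eV

This energy equals the ionization energy from the n = 1 state of B⁴⁺.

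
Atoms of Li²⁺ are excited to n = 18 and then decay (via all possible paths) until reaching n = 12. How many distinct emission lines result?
21

The electron can occupy levels n = 12, 13, ..., 18 during de-excitation — that is m = 18 - 12 + 1 = 7 distinct levels.

The number of distinct spectral lines equals the number of ways to choose 2 of these m levels (each pair gives one possible emission transition):

Number of lines = m(m-1)/2 = 7×6/2 = 21

These correspond to all possible transitions between the 7 levels:
18 → 17, 18 → 16, 18 → 15, 18 → 14, 18 → 13, 18 → 12, 17 → 16, 17 → 15...

Each transition produces a photon with a unique energy (and thus wavelength). This count does not depend on Z.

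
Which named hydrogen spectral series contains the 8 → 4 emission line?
Brackett series

The spectral series in hydrogen are named based on the final (lower) energy level:
- Lyman series: n_final = 1 (ultraviolet)
- Balmer series: n_final = 2 (visible/near-UV)
- Paschen series: n_final = 3 (infrared)
- Brackett series: n_final = 4 (infrared)
- Pfund series: n_final = 5 (far infrared)

Since this transition ends at n = 4, it belongs to the Brackett series.

For reference, this 8 → 4 line has photon energy
ΔE = 13.6057 eV × (1/4² - 1/8²) = 0.637767188 eV,
corresponding to wavelength λ = hc/ΔE = 1239.84 eV·nm / 0.637767188 eV = 1944.032 nm in the infrared region.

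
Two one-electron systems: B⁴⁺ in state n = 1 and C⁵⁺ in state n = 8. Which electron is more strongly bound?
B⁴⁺ at n = 1 (E = -340.14250 eV)

Using E_n = -13.6057 Z² / n² eV:

B⁴⁺ (Z = 5) at n = 1:
E = -13.6057 × 5² / 1² = -13.6057 × 25 / 1 = -340.14250000 eV

C⁵⁺ (Z = 6) at n = 8:
E = -13.6057 × 6² / 8² = -13.6057 × 36 / 64 = -7.65320625 eV

Since -340.14250000 eV < -7.65320625 eV,
B⁴⁺ at n = 1 is more tightly bound (requires more energy to ionize).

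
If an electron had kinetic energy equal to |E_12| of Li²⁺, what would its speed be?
5.4692e+05 m/s (or 0.182% of c)

The binding energy at n = 12 for Li²⁺ is:
E_12 = -13.6057 × 3²/12² = -0.85035625 eV
|E_12| = 0.85035625 eV

Convert to Joules:
KE = 0.85035625 eV × (1.602177 × 10⁻¹⁹ J/eV) = 1.362421e-19 J

Using KE = ½mv²:
v = √(2·KE/m_e)
v = √(2 × 1.362421e-19 J / 9.10938 × 10⁻³¹ kg)
v = 5.4692e+05 m/s

This is approximately 0.182% the speed of light.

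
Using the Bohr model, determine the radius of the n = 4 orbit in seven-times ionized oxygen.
0.1058 nm (or 1.0584 Å)

The Bohr radius formula is:
r_n = n² a₀ / Z

where a₀ = 0.0529177 nm is the Bohr radius.

For O⁷⁺ (Z = 8) at n = 4:
r_4 = 4² × 0.0529177 nm / 8
r_4 = 16 × 0.0529177 nm / 8
r_4 = 0.84668 nm / 8
r_4 = 0.1058 nm

The electron orbits at approximately 0.1058 nm from the nucleus.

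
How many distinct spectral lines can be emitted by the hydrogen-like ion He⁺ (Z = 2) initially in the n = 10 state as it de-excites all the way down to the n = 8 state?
3

The electron can occupy levels n = 8, 9, ..., 10 during de-excitation — that is m = 10 - 8 + 1 = 3 distinct levels.

The number of distinct spectral lines equals the number of ways to choose 2 of these m levels (each pair gives one possible emission transition):

Number of lines = m(m-1)/2 = 3×2/2 = 3

These correspond to all possible transitions between the 3 levels:
10 → 9, 10 → 8, 9 → 8

Each transition produces a photon with a unique energy (and thus wavelength). This count does not depend on Z.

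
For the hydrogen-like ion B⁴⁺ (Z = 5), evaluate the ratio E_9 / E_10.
1.234568

Using E_n = -13.6057 Z² / n² eV with Z = 5:

E_9 = -13.6057 × 5² / 9² = -340.1425 / 81 = -4.199290123457 eV
E_10 = -13.6057 × 5² / 10² = -340.1425 / 100 = -3.401425000000 eV

The ratio is:
E_9/E_10 = (-4.199290123457) / (-3.401425000000)
E_9/E_10 = (-340.1425/81) / (-340.1425/100)
E_9/E_10 = 100/81
E_9/E_10 = 1.234568
(Note: the Z² factors cancel in the ratio.)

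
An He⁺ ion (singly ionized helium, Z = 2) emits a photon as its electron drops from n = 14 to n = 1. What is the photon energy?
54.14513 eV

The energy levels are E_n = -13.6057 Z² eV / n².

Energy at n = 14: E_14 = -13.6057 × 2² / 14² = -0.27766735 eV
Energy at n = 1: E_1 = -13.6057 × 2² / 1² = -54.42280000 eV

For emission (electron falling to lower state), the photon energy is:
E_photon = E_14 - E_1 = |-0.27766735 - (-54.42280000)|
E_photon = 54.14513 eV

This energy is carried away by the emitted photon.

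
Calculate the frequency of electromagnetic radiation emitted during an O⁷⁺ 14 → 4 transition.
1.21e+16 Hz

First, find the transition energy:
E_14 = -13.6057 × 8² / 14² = -4.4426776 eV
E_4 = -13.6057 × 8² / 4² = -54.4228000 eV
|ΔE| = |E_4 - E_14| = 49.9801224 eV

Convert to Joules: E = 49.9801224 eV × (1.602177 × 10⁻¹⁹ J/eV) = 8.0077e-18 J

Using E = hf:
f = E/h = 8.0077e-18 J / (6.62607 × 10⁻³⁴ J·s)
f = 1.21e+16 Hz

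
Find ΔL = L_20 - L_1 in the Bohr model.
2.00369e-33 J·s (or 19ℏ)

In the Bohr model, L_n = nℏ where ℏ = 1.0545718e-34 J·s.

L_20 = 20ℏ = 2.1091436e-33 J·s
L_1 = 1ℏ = 1.0545718e-34 J·s

ΔL = L_20 - L_1 = (20 - 1)ℏ = 19ℏ
ΔL = 19 × 1.0545718e-34 J·s = 2.00369e-33 J·s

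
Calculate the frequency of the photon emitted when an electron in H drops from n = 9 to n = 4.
1.65e+14 Hz

First, find the transition energy:
E_9 = -13.6057 / 9² = -0.167972 eV
E_4 = -13.6057 / 4² = -0.850356 eV
|ΔE| = |E_4 - E_9| = 0.682384 eV

Convert to Joules: E = 0.682384 eV × (1.602177 × 10⁻¹⁹ J/eV) = 1.0933e-19 J

Using E = hf:
f = E/h = 1.0933e-19 J / (6.62607 × 10⁻³⁴ J·s)
f = 1.65e+14 Hz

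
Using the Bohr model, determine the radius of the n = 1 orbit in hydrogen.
0.0529 nm (or 0.5292 Å)

The Bohr radius formula is:
r_n = n² a₀ / Z

where a₀ = 0.0529177 nm is the Bohr radius.

For H (Z = 1) at n = 1:
r_1 = 1² × 0.0529177 nm / 1
r_1 = 1 × 0.0529177 nm / 1
r_1 = 0.05292 nm / 1
r_1 = 0.0529 nm

The electron orbits at approximately 0.0529 nm from the nucleus.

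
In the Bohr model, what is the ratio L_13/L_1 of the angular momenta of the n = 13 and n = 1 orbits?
13.00

In the Bohr model, L_n = nℏ, so the ratio is purely the ratio of quantum numbers:

L_13/L_1 = 13ℏ / 1ℏ = 13/1 = 13.00

The angular momentum scales linearly with n.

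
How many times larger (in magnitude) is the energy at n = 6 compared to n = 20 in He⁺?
11.1111

Using E_n = -13.6057 Z² / n² eV with Z = 2:

E_6 = -13.6057 × 2² / 6² = -54.4228 / 36 = -1.5117444444 eV
E_20 = -13.6057 × 2² / 20² = -54.4228 / 400 = -0.1360570000 eV

The ratio is:
E_6/E_20 = (-1.5117444444) / (-0.1360570000)
E_6/E_20 = (-54.4228/36) / (-54.4228/400)
E_6/E_20 = 400/36
E_6/E_20 = 11.1111
(Note: the Z² factors cancel in the ratio.)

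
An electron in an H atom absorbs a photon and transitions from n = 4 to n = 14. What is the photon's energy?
0.7809 eV

The energy levels of a hydrogen-like atom are E_n = -13.6057 eV / n².

Energy at n = 4: E_4 = -13.6057 / 4² = -0.8503563 eV
Energy at n = 14: E_14 = -13.6057 / 14² = -0.0694168 eV

The excitation energy is the difference:
ΔE = E_14 - E_4
ΔE = -0.0694168 - (-0.8503563)
ΔE = 0.7809 eV

Since this is positive, energy must be absorbed (photon absorption).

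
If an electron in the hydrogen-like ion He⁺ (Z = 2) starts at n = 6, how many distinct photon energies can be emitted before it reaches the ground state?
15

The electron can occupy levels n = 1, 2, ..., 6 during de-excitation — that is m = 6 - 1 + 1 = 6 distinct levels.

The number of distinct spectral lines equals the number of ways to choose 2 of these m levels (each pair gives one possible emission transition):

Number of lines = m(m-1)/2 = 6×5/2 = 15

These correspond to all possible transitions between the 6 levels:
6 → 5, 6 → 4, 6 → 3, 6 → 2, 6 → 1, 5 → 4, 5 → 3, 5 → 2...

Each transition produces a photon with a unique energy (and thus wavelength). This count does not depend on Z.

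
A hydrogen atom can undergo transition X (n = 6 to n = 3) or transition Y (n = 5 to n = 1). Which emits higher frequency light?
5 → 1

Calculate the energy for each transition:

Transition 6 → 3:
ΔE₁ = |E_3 - E_6| = |-13.6057/3² - (-13.6057/6²)|
ΔE₁ = |-1.5117444444 - (-0.3779361111)| = 1.1338083 eV

Transition 5 → 1:
ΔE₂ = |E_1 - E_5| = |-13.6057/1² - (-13.6057/5²)|
ΔE₂ = |-13.6057000000 - (-0.5442280000)| = 13.0614720 eV

Since 13.0614720 eV > 1.1338083 eV, the transition 5 → 1 emits the more energetic photon.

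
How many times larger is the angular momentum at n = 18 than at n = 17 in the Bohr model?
1.06

In the Bohr model, L_n = nℏ, so the ratio is purely the ratio of quantum numbers:

L_18/L_17 = 18ℏ / 17ℏ = 18/17 = 1.06

The angular momentum scales linearly with n.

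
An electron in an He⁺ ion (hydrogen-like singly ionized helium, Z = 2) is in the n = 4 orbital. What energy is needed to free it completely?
3.401 eV

The ionization energy is the energy needed to remove the electron completely (n → ∞).

For a hydrogen-like ion with Z = 2, E_n = -13.6057 Z² / n² eV.

At n = 4: E_4 = -13.6057 × 2² / 4² = -3.401425 eV
At n = ∞: E_∞ = 0 eV

Ionization energy = E_∞ - E_4 = 0 - (-3.401425) = 3.401425 eV
Ionization energy ≈ 3.401 eV

This is also called the binding energy of the electron in state n = 4.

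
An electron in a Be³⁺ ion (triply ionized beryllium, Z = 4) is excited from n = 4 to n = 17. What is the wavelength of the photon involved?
96.467 nm

First, find the transition energy using E_n = -13.6057 Z² / n² eV:
E_4 = -13.6057 × 4² / 4² = -13.60570 eV
E_17 = -13.6057 × 4² / 17² = -0.75326 eV

Photon energy: |ΔE| = |E_17 - E_4| = 12.85244 eV

Convert to wavelength using E = hc/λ with hc = 1239.84 eV·nm:
λ = hc/E = 1239.84 eV·nm / 12.85244 eV
λ = 96.467 nm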